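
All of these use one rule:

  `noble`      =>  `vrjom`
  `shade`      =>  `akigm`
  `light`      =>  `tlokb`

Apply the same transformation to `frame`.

nuipm

The shifts repeat in a cycle of length 2: positions 0,1,… shift by +8, +3, then the pattern repeats.
Applying it to frame: f+8=n, r+3=u, a+8=i, m+3=p, e+8=m.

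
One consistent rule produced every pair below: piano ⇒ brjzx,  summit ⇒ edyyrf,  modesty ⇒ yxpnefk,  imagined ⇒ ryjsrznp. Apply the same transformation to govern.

sxhndz

The shift depends on letter class: consonant p→b is +12, but vowel i→r is +9. The rule splits by letter class: vowels +9, consonants +12.
Applying it to govern: g(cons)+12=s, o(vowel)+9=x, v(cons)+12=h, e(vowel)+9=n, r(cons)+12=d, n(cons)+12=z.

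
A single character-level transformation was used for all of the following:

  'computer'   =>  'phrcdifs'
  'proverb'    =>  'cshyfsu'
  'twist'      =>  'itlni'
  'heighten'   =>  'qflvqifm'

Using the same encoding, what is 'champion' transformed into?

c(2)→p(15) and o(14)→h(7) fit y≡21x+25 (mod 26); the inverse of 21 mod 26 is 5. This is an affine cipher: with a=0,…,z=25, each position x becomes (21x+25) mod 26.
On champion: c(2)→21·2+25≡15=p; h(7)→21·7+25≡16=q; a(0)→21·0+25≡25=z; m(12)→21·12+25≡17=r; p(15)→21·15+25≡2=c; i(8)→21·8+25≡11=l; o(14)→21·14+25≡7=h; n(13)→21·13+25≡12=m (all mod 26).

pqzrclhm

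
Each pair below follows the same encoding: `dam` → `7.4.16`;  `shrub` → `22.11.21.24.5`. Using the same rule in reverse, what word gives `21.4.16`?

ram

d is letter #4 and maps to 7: an offset of 3. Each letter is replaced by its alphabet position (a=1..z=26) + 3.
Decoding 21.4.16: 21→(21−3)÷1=18=r, 4→(4−3)÷1=1=a, 16→(16−3)÷1=13=m.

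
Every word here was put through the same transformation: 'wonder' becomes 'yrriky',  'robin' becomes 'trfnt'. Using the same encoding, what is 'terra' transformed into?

vhvwg

In wonder: w→y is +2, o→r is +3, n→r is +4, d→i is +5 — the shift increases by 1 each position. Each letter shifts forward by (position + 2), i.e. 2, 3, 4, … — the shift grows by one for each successive letter.
On terra: t+2=v, e+3=h, r+4=v, r+5=w, a+6=g.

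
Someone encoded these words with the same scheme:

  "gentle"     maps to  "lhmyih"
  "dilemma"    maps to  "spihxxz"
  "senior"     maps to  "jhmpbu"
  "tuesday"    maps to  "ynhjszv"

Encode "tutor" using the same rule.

ynybu

g(6)→l(11) and e(4)→h(7) fit y≡15x+25 (mod 26); the inverse of 15 mod 26 is 7. Treating letters as 0–25, the rule is x ↦ 15x + 25 (mod 26).
Applying it to tutor: t(19)→15·19+25≡24=y; u(20)→15·20+25≡13=n; t(19)→15·19+25≡24=y; o(14)→15·14+25≡1=b; r(17)→15·17+25≡20=u (all mod 26).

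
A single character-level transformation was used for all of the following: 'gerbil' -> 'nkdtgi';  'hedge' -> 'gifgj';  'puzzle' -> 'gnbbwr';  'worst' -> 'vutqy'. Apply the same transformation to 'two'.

qyv

The output letters match the input read backwards, each shifted +2: gerbil reversed is libreg. Two steps: reverse the string, then apply a Caesar shift of +2.
Applying it to two: reverse → owt; then shift: o+2=q, w+2=y, t+2=v.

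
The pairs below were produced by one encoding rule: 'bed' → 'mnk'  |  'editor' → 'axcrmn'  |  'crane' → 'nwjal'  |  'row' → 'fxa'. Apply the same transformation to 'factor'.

The output letters match the input read backwards, each shifted +9: bed reversed is deb. Two steps: reverse the string, then apply a Caesar shift of +9.
For factor: reverse → rotcaf; then shift: r+9=a, o+9=x, t+9=c, c+9=l, a+9=j, f+9=o.

axcljo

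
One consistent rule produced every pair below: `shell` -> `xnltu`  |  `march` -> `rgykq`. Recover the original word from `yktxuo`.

temple

In shell: s→x is +5, h→n is +6, e→l is +7, l→t is +8 — the shift increases by 1 each position. Letter i (0-indexed) is shifted by i+5, so successive shifts are 5, 6, 7, ….
Decoding yktxuo: y−5=t, k−6=e, t−7=m, x−8=p, u−9=l, o−10=e.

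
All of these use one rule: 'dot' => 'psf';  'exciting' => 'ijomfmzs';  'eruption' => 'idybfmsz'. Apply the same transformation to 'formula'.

Vowels shift forward by 4 and consonants shift forward by 12.
On formula: f(cons)+12=r, o(vowel)+4=s, r(cons)+12=d, m(cons)+12=y, u(vowel)+4=y, l(cons)+12=x, a(vowel)+4=e.

rsdyyxe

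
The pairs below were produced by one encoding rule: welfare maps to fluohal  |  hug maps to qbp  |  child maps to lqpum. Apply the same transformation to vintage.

epwchpl

Two shifts are in play — +7 for a/e/i/o/u, +9 for every other letter.
On vintage: v(cons)+9=e, i(vowel)+7=p, n(cons)+9=w, t(cons)+9=c, a(vowel)+7=h, g(cons)+9=p, e(vowel)+7=l.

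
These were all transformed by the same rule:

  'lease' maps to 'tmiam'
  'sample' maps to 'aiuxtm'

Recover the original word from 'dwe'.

vow

Compare letters: l→t is +8, e→m is +8, a→i is +8 — a constant shift. It's a constant shift of +8 (ROT8).
Decoding dwe: d−8=v, w−8=o, e−8=w.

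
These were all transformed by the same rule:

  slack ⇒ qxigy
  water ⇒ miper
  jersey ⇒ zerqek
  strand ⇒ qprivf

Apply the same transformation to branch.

hrivgb

s(18)→q(16) and l(11)→x(23) fit y≡25x+8 (mod 26); the inverse of 25 mod 26 is 25. This is an affine cipher: with a=0,…,z=25, each position x becomes (25x+8) mod 26.
For branch: b(1)→25·1+8≡7=h; r(17)→25·17+8≡17=r; a(0)→25·0+8≡8=i; n(13)→25·13+8≡21=v; c(2)→25·2+8≡6=g; h(7)→25·7+8≡1=b (all mod 26).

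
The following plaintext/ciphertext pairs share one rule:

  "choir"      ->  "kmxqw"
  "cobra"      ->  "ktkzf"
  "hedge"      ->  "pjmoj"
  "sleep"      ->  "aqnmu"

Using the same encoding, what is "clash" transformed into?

Shifts by position in choir: pos 0: c→k (+8), pos 1: h→m (+5), pos 2: o→x (+9), pos 3: i→q (+8), pos 4: r→w (+5) — repeating every 3. It's a Vigenère-style cipher with numeric key [8,5,9]: position i shifts by key[i mod 3].
On clash: c+8=k, l+5=q, a+9=j, s+8=a, h+5=m.

kqjam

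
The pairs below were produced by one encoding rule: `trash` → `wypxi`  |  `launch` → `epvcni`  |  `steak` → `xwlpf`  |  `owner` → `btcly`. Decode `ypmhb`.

t(19)→w(22) and r(17)→y(24) fit y≡25x+15 (mod 26); the inverse of 25 mod 26 is 25. Each letter's alphabet position (a=0..z=25) is mapped through 25·x+15 mod 26 — an affine cipher.
Undoing it on ypmhb: y(24)→25·(24−15)≡17=r; p(15)→25·(15−15)≡0=a; m(12)→25·(12−15)≡3=d; h(7)→25·(7−15)≡8=i; b(1)→25·(1−15)≡14=o (all mod 26).

radio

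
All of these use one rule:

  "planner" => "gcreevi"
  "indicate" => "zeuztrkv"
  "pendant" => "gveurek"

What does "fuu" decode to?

Compare letters: p→g is +17, l→c is +17, a→r is +17 — a constant shift. This is a Caesar cipher with shift 17.
Reversing it on fuu: f−17=o, u−17=d, u−17=d.

odd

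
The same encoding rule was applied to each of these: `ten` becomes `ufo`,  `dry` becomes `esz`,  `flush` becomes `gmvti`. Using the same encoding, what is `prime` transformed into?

qsjnf

Compare letters: t→u is +1, e→f is +1, n→o is +1 — a constant shift. Every letter moves 1 place later in the alphabet, wrapping around z→a.
For prime: p+1=q, r+1=s, i+1=j, m+1=n, e+1=f.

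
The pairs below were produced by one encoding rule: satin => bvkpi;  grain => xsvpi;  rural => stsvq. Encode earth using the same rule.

Each letter's alphabet position (a=0..z=25) is mapped through 9·x+21 mod 26 — an affine cipher.
Applying it to earth: e(4)→9·4+21≡5=f; a(0)→9·0+21≡21=v; r(17)→9·17+21≡18=s; t(19)→9·19+21≡10=k; h(7)→9·7+21≡6=g (all mod 26).

fvskg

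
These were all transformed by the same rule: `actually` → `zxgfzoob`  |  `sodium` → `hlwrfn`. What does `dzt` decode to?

wag

Each pair mirrors across the alphabet (a↔z, c↔x, t↔g): positions sum to 25. This is the alphabet-reversal cipher (Atbash): a becomes z, b becomes y, etc.
Reversing it on dzt: d↔w, z↔a, t↔g.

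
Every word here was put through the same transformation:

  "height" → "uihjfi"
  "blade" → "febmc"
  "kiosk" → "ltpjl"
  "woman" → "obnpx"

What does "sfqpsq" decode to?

proper

Two steps: reverse the string, then apply a Caesar shift of +1.
Undoing it on sfqpsq: shift back: s−1=r, f−1=e, q−1=p, p−1=o, s−1=r, q−1=p → reporp; then reverse → proper.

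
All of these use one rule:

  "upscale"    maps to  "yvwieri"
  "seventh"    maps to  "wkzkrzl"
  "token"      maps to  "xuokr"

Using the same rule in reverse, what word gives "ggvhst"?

Shifts by position in upscale: pos 0: u→y (+4), pos 1: p→v (+6), pos 2: s→w (+4), pos 3: c→i (+6) — repeating every 2. It's a Vigenère-style cipher with numeric key [4,6]: position i shifts by key[i mod 2].
Undoing it on ggvhst: g−4=c, g−6=a, v−4=r, h−6=b, s−4=o, t−6=n.

carbon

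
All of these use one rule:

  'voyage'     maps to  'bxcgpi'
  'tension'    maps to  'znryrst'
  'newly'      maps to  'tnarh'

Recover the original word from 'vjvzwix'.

partner

Shifts by position in voyage: pos 0: v→b (+6), pos 1: o→x (+9), pos 2: y→c (+4), pos 3: a→g (+6), pos 4: g→p (+9), pos 5: e→i (+4) — repeating every 3. A repeating key of period 3 is used — shifts +6, +9, +4 over and over.
Reversing it on vjvzwix: v−6=p, j−9=a, v−4=r, z−6=t, w−9=n, i−4=e, x−6=r.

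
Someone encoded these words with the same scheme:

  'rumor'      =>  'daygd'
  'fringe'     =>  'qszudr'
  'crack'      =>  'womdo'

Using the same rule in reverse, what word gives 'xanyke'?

The word is reversed, then every letter is shifted forward by 12.
Reversing it on xanyke: shift back: x−12=l, a−12=o, n−12=b, y−12=m, k−12=y, e−12=s → lobmys; then reverse → symbol.

symbol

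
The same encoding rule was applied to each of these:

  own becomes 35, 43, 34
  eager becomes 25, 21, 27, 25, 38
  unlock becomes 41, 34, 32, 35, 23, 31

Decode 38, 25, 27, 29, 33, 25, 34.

Letters become their 1-based position plus 20 (so a→21, b→22, …).
Undoing it on 38, 25, 27, 29, 33, 25, 34: 38→(38−20)÷1=18=r, 25→(25−20)÷1=5=e, 27→(27−20)÷1=7=g, 29→(29−20)÷1=9=i, 33→(33−20)÷1=13=m, 25→(25−20)÷1=5=e, 34→(34−20)÷1=14=n.

regimen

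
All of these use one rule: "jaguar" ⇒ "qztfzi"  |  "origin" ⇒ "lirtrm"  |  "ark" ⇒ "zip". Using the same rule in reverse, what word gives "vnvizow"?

emerald

Each pair mirrors across the alphabet (j↔q, a↔z, g↔t): positions sum to 25. Letters are reflected about the middle of the alphabet (position → 25−position): Atbash.
Undoing it on vnvizow: v↔e, n↔m, v↔e, i↔r, z↔a, o↔l, w↔d.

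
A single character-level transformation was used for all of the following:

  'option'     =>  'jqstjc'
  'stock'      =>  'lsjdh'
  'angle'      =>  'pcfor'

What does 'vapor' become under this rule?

gpqje

Treating letters as 0–25, the rule is x ↦ 7x + 15 (mod 26).
Applying it to vapor: v(21)→7·21+15≡6=g; a(0)→7·0+15≡15=p; p(15)→7·15+15≡16=q; o(14)→7·14+15≡9=j; r(17)→7·17+15≡4=e (all mod 26).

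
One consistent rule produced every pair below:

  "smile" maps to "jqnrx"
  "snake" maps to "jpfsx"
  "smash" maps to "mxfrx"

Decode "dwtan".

The output letters match the input read backwards, each shifted +5: smile reversed is elims. Read the word backwards and shift each letter +5.
Reversing it on dwtan: shift back: d−5=y, w−5=r, t−5=o, a−5=v, n−5=i → yrovi; then reverse → ivory.

ivory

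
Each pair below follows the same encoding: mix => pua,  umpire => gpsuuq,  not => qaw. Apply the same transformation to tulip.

wgous

The shift depends on letter class: consonant m→p is +3, but vowel i→u is +12. The rule splits by letter class: vowels +12, consonants +3.
For tulip: t(cons)+3=w, u(vowel)+12=g, l(cons)+3=o, i(vowel)+12=u, p(cons)+3=s.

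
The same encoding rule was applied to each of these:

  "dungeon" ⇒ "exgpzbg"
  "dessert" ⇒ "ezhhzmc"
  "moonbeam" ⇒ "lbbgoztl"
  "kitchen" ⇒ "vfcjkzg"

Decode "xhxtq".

d(3)→e(4) and u(20)→x(23) fit y≡21x+19 (mod 26); the inverse of 21 mod 26 is 5. This is an affine cipher: with a=0,…,z=25, each position x becomes (21x+19) mod 26.
Undoing it on xhxtq: x(23)→5·(23−19)≡20=u; h(7)→5·(7−19)≡18=s; x(23)→5·(23−19)≡20=u; t(19)→5·(19−19)≡0=a; q(16)→5·(16−19)≡11=l (all mod 26).

usual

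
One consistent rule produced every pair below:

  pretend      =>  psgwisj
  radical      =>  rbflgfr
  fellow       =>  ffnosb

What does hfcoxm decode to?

In pretend: p→p is +0, r→s is +1, e→g is +2, t→w is +3 — the shift increases by 1 each position. Each letter shifts forward by its position index (0, 1, 2, …) — the shift grows by one for each successive letter.
Decoding hfcoxm: h−0=h, f−1=e, c−2=a, o−3=l, x−4=t, m−5=h.

health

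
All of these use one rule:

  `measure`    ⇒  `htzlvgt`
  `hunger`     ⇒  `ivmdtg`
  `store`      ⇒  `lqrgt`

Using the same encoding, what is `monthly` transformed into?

hrmqicp

m(12)→h(7) and e(4)→t(19) fit y≡5x+25 (mod 26); the inverse of 5 mod 26 is 21. Treating letters as 0–25, the rule is x ↦ 5x + 25 (mod 26).
On monthly: m(12)→5·12+25≡7=h; o(14)→5·14+25≡17=r; n(13)→5·13+25≡12=m; t(19)→5·19+25≡16=q; h(7)→5·7+25≡8=i; l(11)→5·11+25≡2=c; y(24)→5·24+25≡15=p (all mod 26).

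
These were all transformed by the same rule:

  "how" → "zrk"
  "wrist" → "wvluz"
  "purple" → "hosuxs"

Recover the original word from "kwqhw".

tenth

The output letters match the input read backwards, each shifted +3: how reversed is woh. The word is reversed, then every letter is shifted forward by 3.
Undoing it on kwqhw: shift back: k−3=h, w−3=t, q−3=n, h−3=e, w−3=t → htnet; then reverse → tenth.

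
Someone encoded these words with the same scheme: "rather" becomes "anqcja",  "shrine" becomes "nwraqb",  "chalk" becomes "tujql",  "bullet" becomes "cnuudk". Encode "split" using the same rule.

cruyb

The output letters match the input read backwards, each shifted +9: rather reversed is rehtar. The word is reversed, then every letter is shifted forward by 9.
On split: reverse → tilps; then shift: t+9=c, i+9=r, l+9=u, p+9=y, s+9=b.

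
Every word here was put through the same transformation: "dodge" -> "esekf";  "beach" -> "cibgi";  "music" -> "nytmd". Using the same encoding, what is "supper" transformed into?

Shifts by position in dodge: pos 0: d→e (+1), pos 1: o→s (+4), pos 2: d→e (+1), pos 3: g→k (+4) — repeating every 2. A repeating key of period 2 is used — shifts +1, +4 over and over.
On supper: s+1=t, u+4=y, p+1=q, p+4=t, e+1=f, r+4=v.

tyqtfv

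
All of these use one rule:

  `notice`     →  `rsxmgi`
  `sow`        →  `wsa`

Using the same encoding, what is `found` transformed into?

jsyrh

Compare letters: n→r is +4, o→s is +4, t→x is +4 — a constant shift. This is a Caesar cipher with shift 4.
On found: f+4=j, o+4=s, u+4=y, n+4=r, d+4=h.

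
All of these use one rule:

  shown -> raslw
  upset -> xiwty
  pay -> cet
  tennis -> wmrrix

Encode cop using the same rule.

The output letters match the input read backwards, each shifted +4: shown reversed is nwohs. Read the word backwards and shift each letter +4.
Applying it to cop: reverse → poc; then shift: p+4=t, o+4=s, c+4=g.

tsg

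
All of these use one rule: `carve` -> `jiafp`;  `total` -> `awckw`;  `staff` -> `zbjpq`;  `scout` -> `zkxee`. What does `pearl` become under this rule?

Letter i (0-indexed) is shifted by i+7, so successive shifts are 7, 8, 9, ….
Applying it to pearl: p+7=w, e+8=m, a+9=j, r+10=b, l+11=w.

wmjbw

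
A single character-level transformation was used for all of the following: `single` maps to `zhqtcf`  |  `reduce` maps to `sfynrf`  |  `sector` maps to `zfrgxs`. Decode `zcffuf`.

sleeve

s(18)→z(25) and i(8)→h(7) fit y≡7x+3 (mod 26); the inverse of 7 mod 26 is 15. This is an affine cipher: with a=0,…,z=25, each position x becomes (7x+3) mod 26.
Reversing it on zcffuf: z(25)→15·(25−3)≡18=s; c(2)→15·(2−3)≡11=l; f(5)→15·(5−3)≡4=e; f(5)→15·(5−3)≡4=e; u(20)→15·(20−3)≡21=v; f(5)→15·(5−3)≡4=e (all mod 26).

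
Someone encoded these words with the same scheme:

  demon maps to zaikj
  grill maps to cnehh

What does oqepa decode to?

suite

Every letter moves 22 places later in the alphabet, wrapping around z→a.
Decoding oqepa: o−22=s, q−22=u, e−22=i, p−22=t, a−22=e.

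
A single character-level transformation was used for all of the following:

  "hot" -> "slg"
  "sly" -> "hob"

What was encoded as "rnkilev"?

Each letter is replaced by its mirror in the alphabet: a↔z, b↔y, c↔x, and so on (the Atbash cipher).
Reversing it on rnkilev: r↔i, n↔m, k↔p, i↔r, l↔o, e↔v, v↔e.

improve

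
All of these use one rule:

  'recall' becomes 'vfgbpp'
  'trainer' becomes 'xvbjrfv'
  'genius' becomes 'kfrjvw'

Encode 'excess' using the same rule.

fbgfww

The shift depends on letter class: consonant r→v is +4, but vowel e→f is +1. Vowels shift forward by 1 and consonants shift forward by 4.
Applying it to excess: e(vowel)+1=f, x(cons)+4=b, c(cons)+4=g, e(vowel)+1=f, s(cons)+4=w, s(cons)+4=w.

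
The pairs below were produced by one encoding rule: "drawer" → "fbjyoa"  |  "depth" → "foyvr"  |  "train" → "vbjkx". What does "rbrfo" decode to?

Shifts by position in drawer: pos 0: d→f (+2), pos 1: r→b (+10), pos 2: a→j (+9), pos 3: w→y (+2), pos 4: e→o (+10), pos 5: r→a (+9) — repeating every 3. It's a Vigenère-style cipher with numeric key [2,10,9]: position i shifts by key[i mod 3].
Undoing it on rbrfo: r−2=p, b−10=r, r−9=i, f−2=d, o−10=e.

pride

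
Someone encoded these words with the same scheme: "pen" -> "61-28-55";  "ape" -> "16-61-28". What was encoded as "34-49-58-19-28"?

p(#16)→61 and e(#5)→28: differences scale by 3, so n = 3·pos + 13. Each letter becomes 3×(its alphabet position, a=1..z=26) + 13.
Decoding 34-49-58-19-28: 34→(34−13)÷3=7=g, 49→(49−13)÷3=12=l, 58→(58−13)÷3=15=o, 19→(19−13)÷3=2=b, 28→(28−13)÷3=5=e.

globe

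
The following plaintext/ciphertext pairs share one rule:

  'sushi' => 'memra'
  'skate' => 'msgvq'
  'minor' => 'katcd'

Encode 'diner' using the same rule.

hatqd

s(18)→m(12) and u(20)→e(4) fit y≡9x+6 (mod 26); the inverse of 9 mod 26 is 3. Each letter's alphabet position (a=0..z=25) is mapped through 9·x+6 mod 26 — an affine cipher.
On diner: d(3)→9·3+6≡7=h; i(8)→9·8+6≡0=a; n(13)→9·13+6≡19=t; e(4)→9·4+6≡16=q; r(17)→9·17+6≡3=d (all mod 26).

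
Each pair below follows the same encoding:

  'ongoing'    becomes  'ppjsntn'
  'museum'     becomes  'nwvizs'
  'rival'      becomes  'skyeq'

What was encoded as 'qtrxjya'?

In ongoing: o→p is +1, n→p is +2, g→j is +3, o→s is +4 — the shift increases by 1 each position. The shift increases by 1 at each position, starting from +1: 1, 2, 3, ….
Undoing it on qtrxjya: q−1=p, t−2=r, r−3=o, x−4=t, j−5=e, y−6=s, a−7=t.

protest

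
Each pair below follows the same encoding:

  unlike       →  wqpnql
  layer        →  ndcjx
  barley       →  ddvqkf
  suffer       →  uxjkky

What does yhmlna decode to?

weight

In unlike: u→w is +2, n→q is +3, l→p is +4, i→n is +5 — the shift increases by 1 each position. The shift increases by 1 at each position, starting from +2: 2, 3, 4, ….
Decoding yhmlna: y−2=w, h−3=e, m−4=i, l−5=g, n−6=h, a−7=t.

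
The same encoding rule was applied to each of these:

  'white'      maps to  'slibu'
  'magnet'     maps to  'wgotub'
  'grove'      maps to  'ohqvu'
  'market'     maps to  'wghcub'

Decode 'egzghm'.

w(22)→s(18) and h(7)→l(11) fit y≡23x+6 (mod 26); the inverse of 23 mod 26 is 17. This is an affine cipher: with a=0,…,z=25, each position x becomes (23x+6) mod 26.
Undoing it on egzghm: e(4)→17·(4−6)≡18=s; g(6)→17·(6−6)≡0=a; z(25)→17·(25−6)≡11=l; g(6)→17·(6−6)≡0=a; h(7)→17·(7−6)≡17=r; m(12)→17·(12−6)≡24=y (all mod 26).

salary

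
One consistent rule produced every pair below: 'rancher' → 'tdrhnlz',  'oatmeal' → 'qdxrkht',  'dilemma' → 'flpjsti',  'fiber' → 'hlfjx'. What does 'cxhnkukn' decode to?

audience

In rancher: r→t is +2, a→d is +3, n→r is +4, c→h is +5 — the shift increases by 1 each position. The shift increases by 1 at each position, starting from +2: 2, 3, 4, ….
Reversing it on cxhnkukn: c−2=a, x−3=u, h−4=d, n−5=i, k−6=e, u−7=n, k−8=c, n−9=e.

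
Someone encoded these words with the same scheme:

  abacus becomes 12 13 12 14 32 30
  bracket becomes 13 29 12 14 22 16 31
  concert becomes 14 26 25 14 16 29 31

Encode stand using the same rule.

30 31 12 25 15

a is letter #1 and maps to 12: an offset of 11. Letters become their 1-based position plus 11 (so a→12, b→13, …).
For stand: s=19→30, t=20→31, a=1→12, n=14→25, d=4→15.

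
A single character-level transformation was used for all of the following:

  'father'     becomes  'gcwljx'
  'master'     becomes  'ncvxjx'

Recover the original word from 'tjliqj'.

shield

Letter i (0-indexed) is shifted by i+1, so successive shifts are 1, 2, 3, ….
Reversing it on tjliqj: t−1=s, j−2=h, l−3=i, i−4=e, q−5=l, j−6=d.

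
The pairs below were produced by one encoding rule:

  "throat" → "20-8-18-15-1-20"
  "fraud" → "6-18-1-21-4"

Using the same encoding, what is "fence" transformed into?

Each letter is replaced by its alphabet position (a=1, b=2, …, z=26).
For fence: f=6→6, e=5→5, n=14→14, c=3→3, e=5→5.

6-5-14-3-5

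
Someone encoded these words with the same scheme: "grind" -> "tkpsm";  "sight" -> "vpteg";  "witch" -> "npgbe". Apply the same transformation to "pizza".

opuuf

g(6)→t(19) and r(17)→k(10) fit y≡11x+5 (mod 26); the inverse of 11 mod 26 is 19. This is an affine cipher: with a=0,…,z=25, each position x becomes (11x+5) mod 26.
On pizza: p(15)→11·15+5≡14=o; i(8)→11·8+5≡15=p; z(25)→11·25+5≡20=u; z(25)→11·25+5≡20=u; a(0)→11·0+5≡5=f (all mod 26).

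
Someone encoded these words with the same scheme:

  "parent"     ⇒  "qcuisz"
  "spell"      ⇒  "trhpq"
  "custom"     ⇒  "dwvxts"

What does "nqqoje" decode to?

In parent: p→q is +1, a→c is +2, r→u is +3, e→i is +4 — the shift increases by 1 each position. Letter i (0-indexed) is shifted by i+1, so successive shifts are 1, 2, 3, ….
Decoding nqqoje: n−1=m, q−2=o, q−3=n, o−4=k, j−5=e, e−6=y.

monkey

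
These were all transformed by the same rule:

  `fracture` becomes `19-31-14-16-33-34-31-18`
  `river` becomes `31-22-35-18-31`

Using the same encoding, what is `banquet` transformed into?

The number is (letter's place in the alphabet, a=1) + 13.
Applying it to banquet: b=2→15, a=1→14, n=14→27, q=17→30, u=21→34, e=5→18, t=20→33.

15-14-27-30-34-18-33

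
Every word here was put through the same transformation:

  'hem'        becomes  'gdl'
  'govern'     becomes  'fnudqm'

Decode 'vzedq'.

wafer

This is a Caesar cipher with shift 25.
Decoding vzedq: v−25=w, z−25=a, e−25=f, d−25=e, q−25=r.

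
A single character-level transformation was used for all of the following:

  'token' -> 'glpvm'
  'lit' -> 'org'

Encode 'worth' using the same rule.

Each pair mirrors across the alphabet (t↔g, o↔l, k↔p): positions sum to 25. This is the alphabet-reversal cipher (Atbash): a becomes z, b becomes y, etc.
Applying it to worth: w↔d, o↔l, r↔i, t↔g, h↔s.

dligs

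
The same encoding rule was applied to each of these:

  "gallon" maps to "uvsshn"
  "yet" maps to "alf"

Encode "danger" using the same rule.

ylnuhk

The word is reversed, then every letter is shifted forward by 7.
Applying it to danger: reverse → regnad; then shift: r+7=y, e+7=l, g+7=n, n+7=u, a+7=h, d+7=k.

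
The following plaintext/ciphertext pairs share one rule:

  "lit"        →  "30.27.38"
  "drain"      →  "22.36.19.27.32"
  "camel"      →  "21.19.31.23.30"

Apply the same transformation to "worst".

41.33.36.37.38

l is letter #12 and maps to 30: an offset of 18. The number is (letter's place in the alphabet, a=1) + 18.
For worst: w=23→41, o=15→33, r=18→36, s=19→37, t=20→38.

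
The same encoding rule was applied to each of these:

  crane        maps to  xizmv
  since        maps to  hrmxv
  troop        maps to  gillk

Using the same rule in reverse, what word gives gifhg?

Each letter is replaced by its mirror in the alphabet: a↔z, b↔y, c↔x, and so on (the Atbash cipher).
Undoing it on gifhg: g↔t, i↔r, f↔u, h↔s, g↔t.

trust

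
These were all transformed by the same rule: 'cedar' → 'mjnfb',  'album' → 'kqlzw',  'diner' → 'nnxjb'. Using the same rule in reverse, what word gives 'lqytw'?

A repeating key of period 2 is used — shifts +10, +5 over and over.
Decoding lqytw: l−10=b, q−5=l, y−10=o, t−5=o, w−10=m.

bloom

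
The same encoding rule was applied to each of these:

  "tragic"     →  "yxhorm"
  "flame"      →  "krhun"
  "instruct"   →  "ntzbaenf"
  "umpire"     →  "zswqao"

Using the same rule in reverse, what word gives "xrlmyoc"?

sleeper

The shift increases by 1 at each position, starting from +5: 5, 6, 7, ….
Reversing it on xrlmyoc: x−5=s, r−6=l, l−7=e, m−8=e, y−9=p, o−10=e, c−11=r.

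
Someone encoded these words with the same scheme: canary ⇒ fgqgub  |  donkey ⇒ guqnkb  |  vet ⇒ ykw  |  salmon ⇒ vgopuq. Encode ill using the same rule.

Two shifts are in play — +6 for a/e/i/o/u, +3 for every other letter.
Applying it to ill: i(vowel)+6=o, l(cons)+3=o, l(cons)+3=o.

ooo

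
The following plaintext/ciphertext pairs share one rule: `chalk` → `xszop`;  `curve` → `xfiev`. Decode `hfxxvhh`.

success

Each pair mirrors across the alphabet (c↔x, h↔s, a↔z): positions sum to 25. Letters are reflected about the middle of the alphabet (position → 25−position): Atbash.
Reversing it on hfxxvhh: h↔s, f↔u, x↔c, x↔c, v↔e, h↔s, h↔s.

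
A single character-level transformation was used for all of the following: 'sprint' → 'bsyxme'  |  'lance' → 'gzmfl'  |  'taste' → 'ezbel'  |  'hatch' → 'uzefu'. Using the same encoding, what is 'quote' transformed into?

vhpel

s(18)→b(1) and p(15)→s(18) fit y≡3x+25 (mod 26); the inverse of 3 mod 26 is 9. This is an affine cipher: with a=0,…,z=25, each position x becomes (3x+25) mod 26.
Applying it to quote: q(16)→3·16+25≡21=v; u(20)→3·20+25≡7=h; o(14)→3·14+25≡15=p; t(19)→3·19+25≡4=e; e(4)→3·4+25≡11=l (all mod 26).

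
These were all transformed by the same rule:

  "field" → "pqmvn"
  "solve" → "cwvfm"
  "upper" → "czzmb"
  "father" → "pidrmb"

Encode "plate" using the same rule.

zvidm

The shift depends on letter class: consonant f→p is +10, but vowel i→q is +8. Two shifts are in play — +8 for a/e/i/o/u, +10 for every other letter.
For plate: p(cons)+10=z, l(cons)+10=v, a(vowel)+8=i, t(cons)+10=d, e(vowel)+8=m.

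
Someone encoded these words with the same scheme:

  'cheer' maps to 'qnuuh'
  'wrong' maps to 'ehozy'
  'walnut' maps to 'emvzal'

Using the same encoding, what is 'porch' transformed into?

dohqn

c(2)→q(16) and h(7)→n(13) fit y≡15x+12 (mod 26); the inverse of 15 mod 26 is 7. This is an affine cipher: with a=0,…,z=25, each position x becomes (15x+12) mod 26.
For porch: p(15)→15·15+12≡3=d; o(14)→15·14+12≡14=o; r(17)→15·17+12≡7=h; c(2)→15·2+12≡16=q; h(7)→15·7+12≡13=n (all mod 26).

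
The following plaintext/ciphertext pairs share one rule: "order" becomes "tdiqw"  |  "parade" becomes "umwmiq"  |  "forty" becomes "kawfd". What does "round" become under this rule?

Shifts by position in order: pos 0: o→t (+5), pos 1: r→d (+12), pos 2: d→i (+5), pos 3: e→q (+12) — repeating every 2. The shifts repeat in a cycle of length 2: positions 0,1,… shift by +5, +12, then the pattern repeats.
Applying it to round: r+5=w, o+12=a, u+5=z, n+12=z, d+5=i.

wazzi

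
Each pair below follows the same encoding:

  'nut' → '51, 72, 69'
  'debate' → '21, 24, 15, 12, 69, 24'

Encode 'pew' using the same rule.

57, 24, 78

n(#14)→51 and u(#21)→72: differences scale by 3, so n = 3·pos + 9. With a=1..z=26, the number is 3·pos + 9.
For pew: p=16→57, e=5→24, w=23→78.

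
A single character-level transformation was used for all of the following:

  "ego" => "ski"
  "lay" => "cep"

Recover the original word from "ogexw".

stack

The output letters match the input read backwards, each shifted +4: ego reversed is oge. Read the word backwards and shift each letter +4.
Decoding ogexw: shift back: o−4=k, g−4=c, e−4=a, x−4=t, w−4=s → kcats; then reverse → stack.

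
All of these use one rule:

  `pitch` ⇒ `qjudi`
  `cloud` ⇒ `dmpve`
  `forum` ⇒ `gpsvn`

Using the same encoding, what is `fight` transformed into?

Every letter moves 1 place later in the alphabet, wrapping around z→a.
For fight: f+1=g, i+1=j, g+1=h, h+1=i, t+1=u.

gjhiu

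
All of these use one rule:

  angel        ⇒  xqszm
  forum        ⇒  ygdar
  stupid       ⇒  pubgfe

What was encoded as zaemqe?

Two steps: reverse the string, then apply a Caesar shift of +12.
Undoing it on zaemqe: shift back: z−12=n, a−12=o, e−12=s, m−12=a, q−12=e, e−12=s → nosaes; then reverse → season.

season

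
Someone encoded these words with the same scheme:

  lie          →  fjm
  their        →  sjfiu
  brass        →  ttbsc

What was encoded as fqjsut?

stripe

The word is reversed, then every letter is shifted forward by 1.
Undoing it on fqjsut: shift back: f−1=e, q−1=p, j−1=i, s−1=r, u−1=t, t−1=s → epirts; then reverse → stripe.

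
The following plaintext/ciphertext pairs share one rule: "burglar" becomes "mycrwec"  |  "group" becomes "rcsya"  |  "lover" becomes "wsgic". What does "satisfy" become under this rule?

The shift depends on letter class: consonant b→m is +11, but vowel u→y is +4. Vowels shift forward by 4 and consonants shift forward by 11.
Applying it to satisfy: s(cons)+11=d, a(vowel)+4=e, t(cons)+11=e, i(vowel)+4=m, s(cons)+11=d, f(cons)+11=q, y(cons)+11=j.

deemdqj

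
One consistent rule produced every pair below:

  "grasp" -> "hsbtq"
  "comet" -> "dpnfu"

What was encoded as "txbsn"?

Every letter moves 1 place later in the alphabet, wrapping around z→a.
Reversing it on txbsn: t−1=s, x−1=w, b−1=a, s−1=r, n−1=m.

swarm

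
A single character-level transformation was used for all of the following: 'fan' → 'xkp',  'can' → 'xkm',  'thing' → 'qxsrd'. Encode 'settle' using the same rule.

The output letters match the input read backwards, each shifted +10: fan reversed is naf. The word is reversed, then every letter is shifted forward by 10.
Applying it to settle: reverse → elttes; then shift: e+10=o, l+10=v, t+10=d, t+10=d, e+10=o, s+10=c.

ovddoc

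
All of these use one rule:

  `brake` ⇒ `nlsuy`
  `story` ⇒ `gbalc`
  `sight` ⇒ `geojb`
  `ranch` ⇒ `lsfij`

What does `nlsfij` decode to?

b(1)→n(13) and r(17)→l(11) fit y≡21x+18 (mod 26); the inverse of 21 mod 26 is 5. Treating letters as 0–25, the rule is x ↦ 21x + 18 (mod 26).
Undoing it on nlsfij: n(13)→5·(13−18)≡1=b; l(11)→5·(11−18)≡17=r; s(18)→5·(18−18)≡0=a; f(5)→5·(5−18)≡13=n; i(8)→5·(8−18)≡2=c; j(9)→5·(9−18)≡7=h (all mod 26).

branch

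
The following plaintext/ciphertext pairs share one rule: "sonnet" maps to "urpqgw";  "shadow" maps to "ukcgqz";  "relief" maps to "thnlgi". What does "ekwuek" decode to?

church

Shifts by position in sonnet: pos 0: s→u (+2), pos 1: o→r (+3), pos 2: n→p (+2), pos 3: n→q (+3) — repeating every 2. A repeating key of period 2 is used — shifts +2, +3 over and over.
Undoing it on ekwuek: e−2=c, k−3=h, w−2=u, u−3=r, e−2=c, k−3=h.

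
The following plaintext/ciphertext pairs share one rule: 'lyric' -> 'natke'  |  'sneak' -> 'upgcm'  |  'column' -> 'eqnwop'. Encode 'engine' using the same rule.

Compare letters: l→n is +2, y→a is +2, r→t is +2 — a constant shift. Every letter moves 2 places later in the alphabet, wrapping around z→a.
Applying it to engine: e+2=g, n+2=p, g+2=i, i+2=k, n+2=p, e+2=g.

gpikpg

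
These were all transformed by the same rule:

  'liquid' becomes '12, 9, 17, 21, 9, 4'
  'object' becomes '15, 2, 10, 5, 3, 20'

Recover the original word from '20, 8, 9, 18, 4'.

l is letter #12 and maps to 12: an offset of 0. Letters become their 1-indexed alphabet positions: a=1 … z=26.
Reversing it on 20, 8, 9, 18, 4: 20=t, 8=h, 9=i, 18=r, 4=d.

third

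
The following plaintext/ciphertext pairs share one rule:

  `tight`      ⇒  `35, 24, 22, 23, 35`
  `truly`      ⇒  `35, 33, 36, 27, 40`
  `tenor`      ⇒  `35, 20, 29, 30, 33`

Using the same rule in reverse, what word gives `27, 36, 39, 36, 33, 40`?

luxury

t is letter #20 and maps to 35: an offset of 15. The number is (letter's place in the alphabet, a=1) + 15.
Undoing it on 27, 36, 39, 36, 33, 40: 27→(27−15)÷1=12=l, 36→(36−15)÷1=21=u, 39→(39−15)÷1=24=x, 36→(36−15)÷1=21=u, 33→(33−15)÷1=18=r, 40→(40−15)÷1=25=y.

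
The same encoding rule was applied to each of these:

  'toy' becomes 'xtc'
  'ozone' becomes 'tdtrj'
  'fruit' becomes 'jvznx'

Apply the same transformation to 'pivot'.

tnztx

Two shifts are in play — +5 for a/e/i/o/u, +4 for every other letter.
On pivot: p(cons)+4=t, i(vowel)+5=n, v(cons)+4=z, o(vowel)+5=t, t(cons)+4=x.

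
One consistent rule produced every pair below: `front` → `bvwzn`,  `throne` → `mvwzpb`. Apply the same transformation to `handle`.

mtlvip

The output letters match the input read backwards, each shifted +8: front reversed is tnorf. Read the word backwards and shift each letter +8.
On handle: reverse → eldnah; then shift: e+8=m, l+8=t, d+8=l, n+8=v, a+8=i, h+8=p.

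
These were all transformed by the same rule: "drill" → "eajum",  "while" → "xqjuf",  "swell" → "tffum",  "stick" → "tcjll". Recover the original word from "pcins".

other

A repeating key of period 2 is used — shifts +1, +9 over and over.
Decoding pcins: p−1=o, c−9=t, i−1=h, n−9=e, s−1=r.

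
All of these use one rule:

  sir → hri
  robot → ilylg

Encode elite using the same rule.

Each letter is replaced by its mirror in the alphabet: a↔z, b↔y, c↔x, and so on (the Atbash cipher).
Applying it to elite: e↔v, l↔o, i↔r, t↔g, e↔v.

vorgv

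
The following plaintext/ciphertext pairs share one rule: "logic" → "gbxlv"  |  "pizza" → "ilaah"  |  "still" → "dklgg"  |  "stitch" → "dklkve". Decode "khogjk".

Treating letters as 0–25, the rule is x ↦ 7x + 7 (mod 26).
Decoding khogjk: k(10)→15·(10−7)≡19=t; h(7)→15·(7−7)≡0=a; o(14)→15·(14−7)≡1=b; g(6)→15·(6−7)≡11=l; j(9)→15·(9−7)≡4=e; k(10)→15·(10−7)≡19=t (all mod 26).

tablet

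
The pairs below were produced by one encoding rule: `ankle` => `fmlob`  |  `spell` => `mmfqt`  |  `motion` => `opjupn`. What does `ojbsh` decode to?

grain

Two steps: reverse the string, then apply a Caesar shift of +1.
Reversing it on ojbsh: shift back: o−1=n, j−1=i, b−1=a, s−1=r, h−1=g → niarg; then reverse → grain.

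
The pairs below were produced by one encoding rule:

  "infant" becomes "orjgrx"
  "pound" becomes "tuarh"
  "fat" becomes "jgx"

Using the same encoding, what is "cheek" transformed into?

Vowels shift forward by 6 and consonants shift forward by 4.
For cheek: c(cons)+4=g, h(cons)+4=l, e(vowel)+6=k, e(vowel)+6=k, k(cons)+4=o.

glkko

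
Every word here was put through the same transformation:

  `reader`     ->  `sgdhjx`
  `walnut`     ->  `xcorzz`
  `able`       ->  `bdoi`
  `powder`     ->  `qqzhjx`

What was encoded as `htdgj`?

In reader: r→s is +1, e→g is +2, a→d is +3, d→h is +4 — the shift increases by 1 each position. Each letter shifts forward by (position + 1), i.e. 1, 2, 3, … — the shift grows by one for each successive letter.
Decoding htdgj: h−1=g, t−2=r, d−3=a, g−4=c, j−5=e.

grace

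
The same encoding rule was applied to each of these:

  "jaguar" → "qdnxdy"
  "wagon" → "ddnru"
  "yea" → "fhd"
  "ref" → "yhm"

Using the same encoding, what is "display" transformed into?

klzwsdf

The shift depends on letter class: consonant j→q is +7, but vowel a→d is +3. Vowels shift forward by 3 and consonants shift forward by 7.
For display: d(cons)+7=k, i(vowel)+3=l, s(cons)+7=z, p(cons)+7=w, l(cons)+7=s, a(vowel)+3=d, y(cons)+7=f.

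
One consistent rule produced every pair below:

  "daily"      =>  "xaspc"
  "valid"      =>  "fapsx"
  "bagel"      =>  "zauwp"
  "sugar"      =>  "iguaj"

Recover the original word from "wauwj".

eager

Each letter's alphabet position (a=0..z=25) is mapped through 25·x+0 mod 26 — an affine cipher.
Undoing it on wauwj: w(22)→25·(22−0)≡4=e; a(0)→25·(0−0)≡0=a; u(20)→25·(20−0)≡6=g; w(22)→25·(22−0)≡4=e; j(9)→25·(9−0)≡17=r (all mod 26).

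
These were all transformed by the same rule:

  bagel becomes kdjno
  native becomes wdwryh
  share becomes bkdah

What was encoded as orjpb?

Shifts by position in bagel: pos 0: b→k (+9), pos 1: a→d (+3), pos 2: g→j (+3), pos 3: e→n (+9), pos 4: l→o (+3) — repeating every 3. The shifts repeat in a cycle of length 3: positions 0,1,… shift by +9, +3, +3, then the pattern repeats.
Undoing it on orjpb: o−9=f, r−3=o, j−3=g, p−9=g, b−3=y.

foggy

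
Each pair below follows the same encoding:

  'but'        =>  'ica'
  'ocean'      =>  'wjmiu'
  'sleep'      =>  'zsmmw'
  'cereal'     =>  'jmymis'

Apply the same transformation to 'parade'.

wiyikm

The rule splits by letter class: vowels +8, consonants +7.
For parade: p(cons)+7=w, a(vowel)+8=i, r(cons)+7=y, a(vowel)+8=i, d(cons)+7=k, e(vowel)+8=m.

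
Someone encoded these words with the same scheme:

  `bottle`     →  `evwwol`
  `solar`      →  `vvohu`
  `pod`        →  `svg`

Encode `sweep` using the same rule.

vzlls

The shift depends on letter class: consonant b→e is +3, but vowel o→v is +7. Two shifts are in play — +7 for a/e/i/o/u, +3 for every other letter.
For sweep: s(cons)+3=v, w(cons)+3=z, e(vowel)+7=l, e(vowel)+7=l, p(cons)+3=s.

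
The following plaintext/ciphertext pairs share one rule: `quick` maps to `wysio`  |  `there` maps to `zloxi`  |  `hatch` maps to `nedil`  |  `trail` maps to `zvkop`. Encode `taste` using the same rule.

Shifts by position in quick: pos 0: q→w (+6), pos 1: u→y (+4), pos 2: i→s (+10), pos 3: c→i (+6), pos 4: k→o (+4) — repeating every 3. The shifts repeat in a cycle of length 3: positions 0,1,… shift by +6, +4, +10, then the pattern repeats.
Applying it to taste: t+6=z, a+4=e, s+10=c, t+6=z, e+4=i.

zeczi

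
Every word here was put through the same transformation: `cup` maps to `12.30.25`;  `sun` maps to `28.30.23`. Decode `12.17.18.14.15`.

chief

The number is (letter's place in the alphabet, a=1) + 9.
Decoding 12.17.18.14.15: 12→(12−9)÷1=3=c, 17→(17−9)÷1=8=h, 18→(18−9)÷1=9=i, 14→(14−9)÷1=5=e, 15→(15−9)÷1=6=f.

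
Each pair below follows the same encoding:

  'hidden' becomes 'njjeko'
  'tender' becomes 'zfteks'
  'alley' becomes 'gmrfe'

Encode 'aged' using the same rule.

ghke

Shifts by position in hidden: pos 0: h→n (+6), pos 1: i→j (+1), pos 2: d→j (+6), pos 3: d→e (+1) — repeating every 2. The shifts repeat in a cycle of length 2: positions 0,1,… shift by +6, +1, then the pattern repeats.
For aged: a+6=g, g+1=h, e+6=k, d+1=e.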